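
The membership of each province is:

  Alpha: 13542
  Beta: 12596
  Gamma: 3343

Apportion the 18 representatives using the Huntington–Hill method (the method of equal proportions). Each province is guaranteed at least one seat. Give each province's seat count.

Alpha: 8, Beta: 8, Gamma: 2

With divisor 1640: modified quotas Alpha 8.257, Beta 7.680, Gamma 2.038.
Geometric-mean thresholds: Alpha √(8·9)=8.485, Beta √(7·8)=7.483, Gamma √(2·3)=2.449.
Each quota rounded against its threshold gives Alpha 8, Beta 8, Gamma 2 (total 18).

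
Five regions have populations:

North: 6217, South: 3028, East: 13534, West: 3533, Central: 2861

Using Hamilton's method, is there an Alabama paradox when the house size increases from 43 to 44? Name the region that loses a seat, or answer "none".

none

At 43 seats: North 9, South 5, East 20, West 5, Central 4.
At 44 seats: North 9, South 5, East 21, West 5, Central 4.
No region's allocation decreased.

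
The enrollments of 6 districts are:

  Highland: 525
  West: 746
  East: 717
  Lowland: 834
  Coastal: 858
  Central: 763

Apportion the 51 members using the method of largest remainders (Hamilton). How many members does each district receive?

Highland=6; West=8; East=8; Lowland=10; Coastal=10; Central=9

Total 4443; standard divisor 4443/51 ≈ 87.118.
Standard quotas: Highland 6.026, West 8.563, East 8.230, Lowland 9.573, Coastal 9.849, Central 8.758.
Lower quotas: Highland 6, West 8, East 8, Lowland 9, Coastal 9, Central 8 (sum 48, leaving 3 seats).
Remainders in descending order: Coastal 0.849, Central 0.758, Lowland 0.573, West 0.563, East 0.230, Highland 0.026.
The surplus seats go to Coastal, Central, Lowland.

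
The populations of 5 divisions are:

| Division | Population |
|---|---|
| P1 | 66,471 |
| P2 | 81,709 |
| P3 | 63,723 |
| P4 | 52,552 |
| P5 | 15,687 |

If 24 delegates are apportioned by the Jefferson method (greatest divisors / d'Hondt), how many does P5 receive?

Standard divisor 280142/24 ≈ 11672.583; standard quotas: P1 5.695, P2 7.000, P3 5.459, P4 4.502, P5 1.344.
Rounding down gives 5, 7, 5, 4, 1 = 22 seats, so the divisor must be adjusted.
With modified divisor 10570: modified quotas P1 6.289, P2 7.730, P3 6.029, P4 4.972, P5 1.484.
Rounding down: P1 6, P2 7, P3 6, P4 4, P5 1 (total 24).
P5 receives 1.

1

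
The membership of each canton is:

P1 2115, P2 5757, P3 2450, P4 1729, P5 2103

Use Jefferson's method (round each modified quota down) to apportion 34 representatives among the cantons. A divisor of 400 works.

With modified divisor 400: modified quotas P1 5.287, P2 14.393, P3 6.125, P4 4.322, P5 5.258.
Rounding down: P1 5, P2 14, P3 6, P4 4, P5 5 (total 34).

P1: 5, P2: 14, P3: 6, P4: 4, P5: 5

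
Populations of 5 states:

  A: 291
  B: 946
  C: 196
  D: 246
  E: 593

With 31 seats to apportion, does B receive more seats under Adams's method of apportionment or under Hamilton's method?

Hamilton

Adams: A 4, B 12, C 3, D 4, E 8.
Hamilton: A 4, B 13, C 3, D 3, E 8.
B gets 12 under Adams and 13 under Hamilton.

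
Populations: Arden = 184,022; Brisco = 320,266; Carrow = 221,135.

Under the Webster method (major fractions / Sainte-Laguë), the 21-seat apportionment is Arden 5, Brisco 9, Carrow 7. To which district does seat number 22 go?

Priority for the next seat is population ÷ (current seats + 0.5).
Priorities: Arden 33458.545, Brisco 33712.211, Carrow 29484.667.
Highest priority: Brisco.

Brisco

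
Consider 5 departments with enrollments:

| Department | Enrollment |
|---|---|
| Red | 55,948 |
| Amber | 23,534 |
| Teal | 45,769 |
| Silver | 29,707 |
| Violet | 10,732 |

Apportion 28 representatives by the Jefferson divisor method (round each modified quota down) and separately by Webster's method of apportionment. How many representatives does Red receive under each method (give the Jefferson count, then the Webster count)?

10 and 9

Jefferson: Red 10, Amber 4, Teal 8, Silver 5, Violet 1.
Webster: Red 9, Amber 4, Teal 8, Silver 5, Violet 2.
Red gets 10 under Jefferson and 9 under Webster.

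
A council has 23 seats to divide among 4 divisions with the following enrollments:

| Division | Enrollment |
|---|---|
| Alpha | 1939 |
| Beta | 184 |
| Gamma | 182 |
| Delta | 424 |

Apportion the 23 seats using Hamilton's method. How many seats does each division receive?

Total 2729; standard divisor 2729/23 ≈ 118.652.
Standard quotas: Alpha 16.342, Beta 1.551, Gamma 1.534, Delta 3.573.
Lower quotas: Alpha 16, Beta 1, Gamma 1, Delta 3 (sum 21, leaving 2 seats).
Remainders in descending order: Delta 0.573, Beta 0.551, Gamma 0.534, Alpha 0.342.
Largest remainders: Delta, Beta receive the extra seats.

Alpha 16, Beta 2, Gamma 1, Delta 4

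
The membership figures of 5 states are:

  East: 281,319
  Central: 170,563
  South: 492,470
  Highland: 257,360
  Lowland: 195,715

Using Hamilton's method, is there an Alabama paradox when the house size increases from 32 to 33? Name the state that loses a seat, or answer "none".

At 32 seats: East 6, Central 4, South 11, Highland 6, Lowland 5.
At 33 seats: East 7, Central 4, South 12, Highland 6, Lowland 4.
Lowland drops from 5 to 4.

Lowland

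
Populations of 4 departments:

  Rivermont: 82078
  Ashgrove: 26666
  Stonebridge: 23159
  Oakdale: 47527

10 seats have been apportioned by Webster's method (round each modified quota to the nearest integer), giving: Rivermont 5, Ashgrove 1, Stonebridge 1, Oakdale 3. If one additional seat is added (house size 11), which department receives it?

Priority for the next seat is population ÷ (current seats + 0.5).
Priorities: Rivermont 14923.273, Ashgrove 17777.333, Stonebridge 15439.333, Oakdale 13579.143.
Highest priority: Ashgrove.

Ashgrove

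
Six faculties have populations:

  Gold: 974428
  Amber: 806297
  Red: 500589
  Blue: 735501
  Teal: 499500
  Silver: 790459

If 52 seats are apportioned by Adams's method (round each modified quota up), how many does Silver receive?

9

Standard divisor 4306774/52 ≈ 82822.577; standard quotas: Gold 11.765, Amber 9.735, Red 6.044, Blue 8.880, Teal 6.031, Silver 9.544.
Rounding up gives 12, 10, 7, 9, 7, 10 = 55 seats, so the divisor must be adjusted.
With modified divisor 88200: modified quotas Gold 11.048, Amber 9.142, Red 5.676, Blue 8.339, Teal 5.663, Silver 8.962.
Rounding up: Gold 12, Amber 10, Red 6, Blue 9, Teal 6, Silver 9 (total 52).
Silver receives 9.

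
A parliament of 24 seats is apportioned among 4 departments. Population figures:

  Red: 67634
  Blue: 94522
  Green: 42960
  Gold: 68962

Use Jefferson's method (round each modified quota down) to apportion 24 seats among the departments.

Standard divisor 274078/24 ≈ 11419.917; standard quotas: Red 5.922, Blue 8.277, Green 3.762, Gold 6.039.
Rounding down gives 5, 8, 3, 6 = 22 seats, so the divisor must be adjusted.
With modified divisor 10600: modified quotas Red 6.381, Blue 8.917, Green 4.053, Gold 6.506.
Rounding down: Red 6, Blue 8, Green 4, Gold 6 (total 24).

Red 6, Blue 8, Green 4, Gold 6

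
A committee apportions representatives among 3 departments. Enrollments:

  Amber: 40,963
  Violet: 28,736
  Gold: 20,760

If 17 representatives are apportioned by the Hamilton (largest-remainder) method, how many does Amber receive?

8

Total 90459; standard divisor 90459/17 ≈ 5321.118.
Standard quotas: Amber 7.6982, Violet 5.4004, Gold 3.9014.
Lower quotas: Amber 7, Violet 5, Gold 3 (sum 15, leaving 2 seats).
Remainders in descending order: Gold 0.9014, Amber 0.6982, Violet 0.4004.
The surplus seats go to Gold, Amber.
Amber receives 8.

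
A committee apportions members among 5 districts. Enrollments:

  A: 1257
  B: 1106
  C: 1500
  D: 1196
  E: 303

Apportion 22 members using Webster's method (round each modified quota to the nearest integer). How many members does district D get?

Standard divisor 5362/22 ≈ 243.727; standard quotas: A 5.157, B 4.538, C 6.154, D 4.907, E 1.243.
Rounding to the nearest integer gives A 5, B 5, C 6, D 5, E 1 — total 22, matching the house size, so no adjustment is needed.
D receives 5.

5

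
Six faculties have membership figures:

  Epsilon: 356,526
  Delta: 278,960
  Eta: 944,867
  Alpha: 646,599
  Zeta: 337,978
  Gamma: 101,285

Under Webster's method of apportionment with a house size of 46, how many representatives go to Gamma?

Standard divisor 2666215/46 ≈ 57961.196; standard quotas: Epsilon 6.151, Delta 4.813, Eta 16.302, Alpha 11.156, Zeta 5.831, Gamma 1.747.
Rounding to the nearest integer gives Epsilon 6, Delta 5, Eta 16, Alpha 11, Zeta 6, Gamma 2 — total 46, matching the house size, so no adjustment is needed.
Gamma receives 2.

2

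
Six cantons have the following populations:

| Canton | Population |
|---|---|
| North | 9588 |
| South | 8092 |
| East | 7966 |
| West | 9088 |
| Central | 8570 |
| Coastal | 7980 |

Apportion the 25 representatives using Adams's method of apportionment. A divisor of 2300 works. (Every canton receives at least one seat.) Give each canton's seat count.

With modified divisor 2300: modified quotas North 4.169, South 3.518, East 3.463, West 3.951, Central 3.726, Coastal 3.470.
Rounding up: North 5, South 4, East 4, West 4, Central 4, Coastal 4 (total 25).

North=5; South=4; East=4; West=4; Central=4; Coastal=4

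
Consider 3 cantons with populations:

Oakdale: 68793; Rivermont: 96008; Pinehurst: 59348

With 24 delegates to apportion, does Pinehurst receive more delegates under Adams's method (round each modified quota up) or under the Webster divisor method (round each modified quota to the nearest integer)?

Adams

Adams: Oakdale 7, Rivermont 10, Pinehurst 7.
Webster: Oakdale 8, Rivermont 10, Pinehurst 6.
Pinehurst gets 7 under Adams and 6 under Webster.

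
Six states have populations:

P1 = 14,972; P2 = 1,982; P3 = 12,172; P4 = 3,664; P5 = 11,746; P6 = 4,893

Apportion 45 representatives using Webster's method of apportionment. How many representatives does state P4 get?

Standard divisor 49429/45 ≈ 1098.422; standard quotas: P1 13.630, P2 1.804, P3 11.081, P4 3.336, P5 10.694, P6 4.455.
Rounding to the nearest integer gives P1 14, P2 2, P3 11, P4 3, P5 11, P6 4 — total 45, matching the house size, so no adjustment is needed.
P4 receives 3.

3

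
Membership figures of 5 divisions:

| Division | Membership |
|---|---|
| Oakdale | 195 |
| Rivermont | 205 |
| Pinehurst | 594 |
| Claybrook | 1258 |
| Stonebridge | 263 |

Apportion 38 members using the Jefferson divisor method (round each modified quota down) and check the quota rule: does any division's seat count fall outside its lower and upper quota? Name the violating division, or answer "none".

none

Standard quotas: Oakdale 2.946, Rivermont 3.097, Pinehurst 8.975, Claybrook 19.008, Stonebridge 3.974.
Jefferson allocation: Oakdale 3, Rivermont 3, Pinehurst 9, Claybrook 19, Stonebridge 4.
Every allocation lies between the lower and upper quota.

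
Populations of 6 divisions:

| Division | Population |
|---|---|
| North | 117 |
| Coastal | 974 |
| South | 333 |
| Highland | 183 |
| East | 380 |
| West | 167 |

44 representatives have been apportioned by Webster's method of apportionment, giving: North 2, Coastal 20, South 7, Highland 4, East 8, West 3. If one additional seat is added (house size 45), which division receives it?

Priority for the next seat is population ÷ (current seats + 0.5).
Priorities: North 46.800, Coastal 47.512, South 44.400, Highland 40.667, East 44.706, West 47.714.
Highest priority: West.

West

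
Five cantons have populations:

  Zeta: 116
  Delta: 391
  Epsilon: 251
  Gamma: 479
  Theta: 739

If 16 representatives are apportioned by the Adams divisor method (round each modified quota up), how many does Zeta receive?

1

Standard divisor 1976/16 ≈ 123.5; standard quotas: Zeta 0.939, Delta 3.166, Epsilon 2.032, Gamma 3.879, Theta 5.984.
Rounding up gives 1, 4, 3, 4, 6 = 18 seats, so the divisor must be adjusted.
With modified divisor 140: modified quotas Zeta 0.829, Delta 2.793, Epsilon 1.793, Gamma 3.421, Theta 5.279.
Rounding up: Zeta 1, Delta 3, Epsilon 2, Gamma 4, Theta 6 (total 16).
Zeta receives 1.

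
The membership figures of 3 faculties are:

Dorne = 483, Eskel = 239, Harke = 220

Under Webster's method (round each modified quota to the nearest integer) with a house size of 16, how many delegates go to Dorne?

Standard divisor 942/16 ≈ 58.875; standard quotas: Dorne 8.204, Eskel 4.059, Harke 3.737.
Rounding to the nearest integer gives Dorne 8, Eskel 4, Harke 4 — total 16, matching the house size, so no adjustment is needed.
Dorne receives 8.

8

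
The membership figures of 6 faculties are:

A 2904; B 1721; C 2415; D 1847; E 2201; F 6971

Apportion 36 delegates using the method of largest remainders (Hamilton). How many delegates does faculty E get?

Standard divisor: 18059 ÷ 36 ≈ 501.639.
Standard quotas: A 5.7890, B 3.4308, C 4.8142, D 3.6819, E 4.3876, F 13.8965.
Lower quotas: A 5, B 3, C 4, D 3, E 4, F 13 (sum 32, leaving 4 seats).
Remainders in descending order: F 0.8965, C 0.8142, A 0.7890, D 0.6819, B 0.4308, E 0.3876.
Largest remainders: F, C, A, D receive the extra seats.
E receives 4.

4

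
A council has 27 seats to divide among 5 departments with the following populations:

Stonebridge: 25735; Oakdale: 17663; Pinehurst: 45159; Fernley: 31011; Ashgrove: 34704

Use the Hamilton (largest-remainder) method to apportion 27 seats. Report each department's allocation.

Stonebridge: 5, Oakdale: 3, Pinehurst: 8, Fernley: 5, Ashgrove: 6

Standard divisor: 154272 ÷ 27 ≈ 5713.778.
Standard quotas: Stonebridge 4.5040, Oakdale 3.0913, Pinehurst 7.9035, Fernley 5.4274, Ashgrove 6.0737.
Lower quotas: Stonebridge 4, Oakdale 3, Pinehurst 7, Fernley 5, Ashgrove 6 (sum 25, leaving 2 seats).
Remainders in descending order: Pinehurst 0.9035, Stonebridge 0.5040, Fernley 0.4274, Oakdale 0.0913, Ashgrove 0.0737.
Largest remainders: Pinehurst, Stonebridge receive the extra seats.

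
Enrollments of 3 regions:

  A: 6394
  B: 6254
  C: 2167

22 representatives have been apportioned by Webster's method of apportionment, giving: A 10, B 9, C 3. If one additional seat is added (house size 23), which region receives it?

B

Priority for the next seat is population ÷ (current seats + 0.5).
Priorities: A 608.952, B 658.316, C 619.143.
Highest priority: B.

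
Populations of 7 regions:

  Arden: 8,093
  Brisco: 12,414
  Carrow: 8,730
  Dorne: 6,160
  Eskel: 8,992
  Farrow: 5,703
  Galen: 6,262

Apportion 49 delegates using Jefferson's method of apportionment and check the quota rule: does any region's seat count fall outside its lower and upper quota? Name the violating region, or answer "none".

Standard quotas: Arden 7.037, Brisco 10.794, Carrow 7.591, Dorne 5.356, Eskel 7.819, Farrow 4.959, Galen 5.445.
Jefferson allocation: Arden 7, Brisco 11, Carrow 8, Dorne 5, Eskel 8, Farrow 5, Galen 5.
Every allocation lies between the lower and upper quota.

none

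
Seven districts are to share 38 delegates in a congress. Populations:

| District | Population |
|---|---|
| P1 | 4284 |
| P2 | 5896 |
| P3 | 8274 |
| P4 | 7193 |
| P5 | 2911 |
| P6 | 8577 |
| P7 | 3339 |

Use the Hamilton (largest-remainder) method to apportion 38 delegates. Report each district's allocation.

The standard divisor is 40474/38 ≈ 1065.105.
Standard quotas: P1 4.0221, P2 5.5356, P3 7.7682, P4 6.7533, P5 2.7331, P6 8.0527, P7 3.1349.
Lower quotas: P1 4, P2 5, P3 7, P4 6, P5 2, P6 8, P7 3 (sum 35, leaving 3 seats).
Remainders in descending order: P3 0.7682, P4 0.7533, P5 0.7331, P2 0.5356, P7 0.1349, P6 0.0527, P1 0.0221.
Largest remainders: P3, P4, P5 receive the extra seats.

P1 4, P2 5, P3 8, P4 7, P5 3, P6 8, P7 3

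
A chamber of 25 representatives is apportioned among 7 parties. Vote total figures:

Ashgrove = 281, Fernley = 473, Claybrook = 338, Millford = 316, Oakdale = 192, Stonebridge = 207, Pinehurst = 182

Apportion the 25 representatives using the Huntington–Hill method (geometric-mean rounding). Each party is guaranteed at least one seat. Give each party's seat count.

Ashgrove 4, Fernley 6, Claybrook 4, Millford 4, Oakdale 2, Stonebridge 3, Pinehurst 2

With divisor 80: modified quotas Ashgrove 3.513, Fernley 5.912, Claybrook 4.225, Millford 3.950, Oakdale 2.400, Stonebridge 2.587, Pinehurst 2.275.
Geometric-mean thresholds: Ashgrove √(3·4)=3.464, Fernley √(5·6)=5.477, Claybrook √(4·5)=4.472, Millford √(3·4)=3.464, Oakdale √(2·3)=2.449, Stonebridge √(2·3)=2.449, Pinehurst √(2·3)=2.449.
Each quota rounded against its threshold gives Ashgrove 4, Fernley 6, Claybrook 4, Millford 4, Oakdale 2, Stonebridge 3, Pinehurst 2 (total 25).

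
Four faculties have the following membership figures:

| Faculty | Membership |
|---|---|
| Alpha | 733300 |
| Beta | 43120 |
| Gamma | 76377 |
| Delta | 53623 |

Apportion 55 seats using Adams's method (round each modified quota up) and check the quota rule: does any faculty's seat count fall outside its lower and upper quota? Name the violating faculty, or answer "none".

Standard quotas: Alpha 44.495, Beta 2.616, Gamma 4.634, Delta 3.254.
Adams allocation: Alpha 43, Beta 3, Gamma 5, Delta 4.
Alpha has quota 44.495 (lower 44, upper 45) but receives 43 — outside the quota interval.

Alpha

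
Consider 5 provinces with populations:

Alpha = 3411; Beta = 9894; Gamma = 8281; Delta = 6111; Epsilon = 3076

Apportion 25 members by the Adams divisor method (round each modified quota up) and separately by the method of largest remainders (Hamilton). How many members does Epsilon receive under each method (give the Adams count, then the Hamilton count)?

Adams: Alpha 3, Beta 8, Gamma 6, Delta 5, Epsilon 3.
Hamilton: Alpha 3, Beta 8, Gamma 7, Delta 5, Epsilon 2.
Epsilon gets 3 under Adams and 2 under Hamilton.

3 and 2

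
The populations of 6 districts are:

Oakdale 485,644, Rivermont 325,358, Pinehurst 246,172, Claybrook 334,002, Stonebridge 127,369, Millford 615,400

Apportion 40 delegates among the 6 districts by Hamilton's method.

Oakdale=9, Rivermont=6, Pinehurst=5, Claybrook=6, Stonebridge=2, Millford=12

Total 2133945; standard divisor 2133945/40 ≈ 53348.625.
Standard quotas: Oakdale 9.1032, Rivermont 6.0987, Pinehurst 4.6144, Claybrook 6.2607, Stonebridge 2.3875, Millford 11.5354.
Lower quotas: Oakdale 9, Rivermont 6, Pinehurst 4, Claybrook 6, Stonebridge 2, Millford 11 (sum 38, leaving 2 seats).
Remainders in descending order: Pinehurst 0.6144, Millford 0.5354, Stonebridge 0.3875, Claybrook 0.2607, Oakdale 0.1032, Rivermont 0.0987.
Largest remainders: Pinehurst, Millford receive the extra seats.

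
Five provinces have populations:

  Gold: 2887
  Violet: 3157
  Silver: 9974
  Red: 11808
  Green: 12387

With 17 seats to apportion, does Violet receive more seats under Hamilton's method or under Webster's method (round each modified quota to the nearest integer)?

Hamilton: Gold 1, Violet 2, Silver 4, Red 5, Green 5.
Webster: Gold 1, Violet 1, Silver 4, Red 5, Green 6.
Violet gets 2 under Hamilton and 1 under Webster.

Hamilton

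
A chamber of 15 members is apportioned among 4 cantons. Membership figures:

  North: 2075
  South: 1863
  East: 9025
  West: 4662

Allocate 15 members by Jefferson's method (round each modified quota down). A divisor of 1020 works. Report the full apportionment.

North: 2, South: 1, East: 8, West: 4

With modified divisor 1020: modified quotas North 2.034, South 1.826, East 8.848, West 4.571.
Rounding down: North 2, South 1, East 8, West 4 (total 15).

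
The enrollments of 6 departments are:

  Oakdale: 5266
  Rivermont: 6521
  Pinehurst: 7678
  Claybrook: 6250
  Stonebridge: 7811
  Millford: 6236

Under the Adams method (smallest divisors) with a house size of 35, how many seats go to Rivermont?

6

Standard divisor 39762/35 ≈ 1136.057; standard quotas: Oakdale 4.635, Rivermont 5.740, Pinehurst 6.758, Claybrook 5.501, Stonebridge 6.876, Millford 5.489.
Rounding up gives 5, 6, 7, 6, 7, 6 = 37 seats, so the divisor must be adjusted.
With modified divisor 1260: modified quotas Oakdale 4.179, Rivermont 5.175, Pinehurst 6.094, Claybrook 4.960, Stonebridge 6.199, Millford 4.949.
Rounding up: Oakdale 5, Rivermont 6, Pinehurst 7, Claybrook 5, Stonebridge 7, Millford 5 (total 35).
Rivermont receives 6.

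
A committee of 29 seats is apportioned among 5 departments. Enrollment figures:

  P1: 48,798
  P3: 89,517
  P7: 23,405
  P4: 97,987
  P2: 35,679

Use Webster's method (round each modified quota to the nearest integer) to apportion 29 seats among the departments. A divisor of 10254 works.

With modified divisor 10254: modified quotas P1 4.759, P3 8.730, P7 2.283, P4 9.556, P2 3.480.
Rounding to the nearest integer: P1 5, P3 9, P7 2, P4 10, P2 3 (total 29).

P1 5, P3 9, P7 2, P4 10, P2 3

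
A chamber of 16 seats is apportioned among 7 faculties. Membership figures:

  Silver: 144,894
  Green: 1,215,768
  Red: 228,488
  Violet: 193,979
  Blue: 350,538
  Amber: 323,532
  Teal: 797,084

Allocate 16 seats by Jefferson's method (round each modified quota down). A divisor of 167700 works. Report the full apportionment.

With modified divisor 167700: modified quotas Silver 0.864, Green 7.250, Red 1.362, Violet 1.157, Blue 2.090, Amber 1.929, Teal 4.753.
Rounding down: Silver 0, Green 7, Red 1, Violet 1, Blue 2, Amber 1, Teal 4 (total 16).

Silver: 0, Green: 7, Red: 1, Violet: 1, Blue: 2, Amber: 1, Teal: 4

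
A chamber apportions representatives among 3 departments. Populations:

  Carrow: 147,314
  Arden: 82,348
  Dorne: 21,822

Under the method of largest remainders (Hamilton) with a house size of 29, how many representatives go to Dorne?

Total 251484; standard divisor 251484/29 ≈ 8671.862.
Standard quotas: Carrow 16.9876, Arden 9.4960, Dorne 2.5164.
Lower quotas: Carrow 16, Arden 9, Dorne 2 (sum 27, leaving 2 seats).
Remainders in descending order: Carrow 0.9876, Dorne 0.5164, Arden 0.4960.
The surplus seats go to Carrow, Dorne.
Dorne receives 3.

3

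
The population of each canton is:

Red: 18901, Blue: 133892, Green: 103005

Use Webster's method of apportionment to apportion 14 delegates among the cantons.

Red 1; Blue 7; Green 6

Standard divisor 255798/14 ≈ 18271.286; standard quotas: Red 1.034, Blue 7.328, Green 5.638.
Rounding to the nearest integer gives Red 1, Blue 7, Green 6 — total 14, matching the house size, so no adjustment is needed.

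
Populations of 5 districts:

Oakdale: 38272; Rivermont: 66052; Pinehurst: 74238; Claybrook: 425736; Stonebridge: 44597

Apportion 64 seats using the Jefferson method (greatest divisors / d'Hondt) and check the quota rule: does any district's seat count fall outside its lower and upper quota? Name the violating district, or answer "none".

Claybrook

Standard quotas: Oakdale 3.775, Rivermont 6.515, Pinehurst 7.322, Claybrook 41.990, Stonebridge 4.399.
Jefferson allocation: Oakdale 3, Rivermont 6, Pinehurst 7, Claybrook 44, Stonebridge 4.
Claybrook has quota 41.990 (lower 41, upper 42) but receives 44 — outside the quota interval.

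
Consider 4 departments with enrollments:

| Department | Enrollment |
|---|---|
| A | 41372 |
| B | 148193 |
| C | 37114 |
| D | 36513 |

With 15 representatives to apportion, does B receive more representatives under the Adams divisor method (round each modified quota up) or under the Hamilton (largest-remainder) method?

Hamilton

Adams: A 3, B 8, C 2, D 2.
Hamilton: A 2, B 9, C 2, D 2.
B gets 8 under Adams and 9 under Hamilton.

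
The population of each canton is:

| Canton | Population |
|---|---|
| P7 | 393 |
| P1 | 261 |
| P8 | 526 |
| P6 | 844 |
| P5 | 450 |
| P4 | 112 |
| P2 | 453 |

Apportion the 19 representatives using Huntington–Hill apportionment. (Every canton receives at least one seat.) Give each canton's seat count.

With divisor 172: modified quotas P7 2.285, P1 1.517, P8 3.058, P6 4.907, P5 2.616, P4 0.651, P2 2.634.
Geometric-mean thresholds: P7 √(2·3)=2.449, P1 √(1·2)=1.414, P8 √(3·4)=3.464, P6 √(4·5)=4.472, P5 √(2·3)=2.449, P4 (min 1), P2 √(2·3)=2.449.
Each quota rounded against its threshold gives P7 2, P1 2, P8 3, P6 5, P5 3, P4 1, P2 3 (total 19).

P7=2, P1=2, P8=3, P6=5, P5=3, P4=1, P2=3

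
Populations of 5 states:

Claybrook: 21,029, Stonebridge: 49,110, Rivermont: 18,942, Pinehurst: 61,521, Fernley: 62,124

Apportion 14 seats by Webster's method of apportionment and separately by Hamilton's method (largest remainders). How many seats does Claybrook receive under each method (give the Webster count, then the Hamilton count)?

Webster: Claybrook 1, Stonebridge 4, Rivermont 1, Pinehurst 4, Fernley 4.
Hamilton: Claybrook 2, Stonebridge 3, Rivermont 1, Pinehurst 4, Fernley 4.
Claybrook gets 1 under Webster and 2 under Hamilton.

1 and 2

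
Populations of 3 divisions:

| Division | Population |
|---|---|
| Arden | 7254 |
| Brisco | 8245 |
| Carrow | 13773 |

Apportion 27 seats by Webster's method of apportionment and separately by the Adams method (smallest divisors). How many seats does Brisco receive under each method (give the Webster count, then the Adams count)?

7 and 8

Webster: Arden 7, Brisco 7, Carrow 13.
Adams: Arden 7, Brisco 8, Carrow 12.
Brisco gets 7 under Webster and 8 under Adams.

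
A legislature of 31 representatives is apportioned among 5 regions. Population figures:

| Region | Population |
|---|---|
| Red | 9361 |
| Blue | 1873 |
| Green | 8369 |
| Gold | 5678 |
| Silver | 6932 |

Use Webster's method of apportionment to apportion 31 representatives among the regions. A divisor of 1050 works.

With modified divisor 1050: modified quotas Red 8.915, Blue 1.784, Green 7.970, Gold 5.408, Silver 6.602.
Rounding to the nearest integer: Red 9, Blue 2, Green 8, Gold 5, Silver 7 (total 31).

Red 9, Blue 2, Green 8, Gold 5, Silver 7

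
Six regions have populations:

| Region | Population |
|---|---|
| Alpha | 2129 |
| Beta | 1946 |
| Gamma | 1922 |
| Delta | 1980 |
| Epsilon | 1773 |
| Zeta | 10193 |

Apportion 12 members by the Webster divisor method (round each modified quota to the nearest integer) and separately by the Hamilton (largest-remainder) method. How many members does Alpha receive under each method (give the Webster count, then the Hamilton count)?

Webster: Alpha 1, Beta 1, Gamma 1, Delta 1, Epsilon 1, Zeta 7.
Hamilton: Alpha 2, Beta 1, Gamma 1, Delta 1, Epsilon 1, Zeta 6.
Alpha gets 1 under Webster and 2 under Hamilton.

1 and 2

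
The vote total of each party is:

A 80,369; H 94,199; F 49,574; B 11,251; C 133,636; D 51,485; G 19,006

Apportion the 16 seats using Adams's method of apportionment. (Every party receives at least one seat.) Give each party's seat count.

Standard divisor 439520/16 ≈ 27470; standard quotas: A 2.926, H 3.429, F 1.805, B 0.410, C 4.865, D 1.874, G 0.692.
Rounding up gives 3, 4, 2, 1, 5, 2, 1 = 18 seats, so the divisor must be adjusted.
With modified divisor 36800: modified quotas A 2.184, H 2.560, F 1.347, B 0.306, C 3.631, D 1.399, G 0.516.
Rounding up: A 3, H 3, F 2, B 1, C 4, D 2, G 1 (total 16).

A=3; H=3; F=2; B=1; C=4; D=2; G=1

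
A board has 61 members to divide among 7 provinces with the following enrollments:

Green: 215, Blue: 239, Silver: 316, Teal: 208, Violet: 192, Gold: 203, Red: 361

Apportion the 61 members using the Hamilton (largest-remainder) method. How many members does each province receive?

Green: 8, Blue: 8, Silver: 11, Teal: 7, Violet: 7, Gold: 7, Red: 13

Total 1734; standard divisor 1734/61 ≈ 28.426.
Standard quotas: Green 7.563, Blue 8.408, Silver 11.116, Teal 7.317, Violet 6.754, Gold 7.141, Red 12.700.
Lower quotas: Green 7, Blue 8, Silver 11, Teal 7, Violet 6, Gold 7, Red 12 (sum 58, leaving 3 seats).
Remainders in descending order: Violet 0.754, Red 0.700, Green 0.563, Blue 0.408, Teal 0.317, Gold 0.141, Silver 0.116.
The surplus seats go to Violet, Red, Green.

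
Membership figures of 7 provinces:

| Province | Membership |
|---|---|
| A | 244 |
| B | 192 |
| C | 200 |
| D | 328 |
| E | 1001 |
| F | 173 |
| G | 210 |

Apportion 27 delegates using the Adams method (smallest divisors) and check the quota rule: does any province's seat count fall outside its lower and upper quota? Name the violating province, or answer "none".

none

Standard quotas: A 2.806, B 2.208, C 2.300, D 3.772, E 11.511, F 1.989, G 2.415.
Adams allocation: A 3, B 2, C 2, D 4, E 11, F 2, G 3.
Every allocation lies between the lower and upper quota.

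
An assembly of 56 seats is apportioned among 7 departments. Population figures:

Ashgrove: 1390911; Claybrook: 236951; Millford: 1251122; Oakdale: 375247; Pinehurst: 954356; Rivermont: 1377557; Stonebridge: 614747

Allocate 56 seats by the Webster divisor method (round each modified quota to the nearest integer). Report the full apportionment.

Standard divisor 6200891/56 ≈ 110730.196; standard quotas: Ashgrove 12.561, Claybrook 2.140, Millford 11.299, Oakdale 3.389, Pinehurst 8.619, Rivermont 12.441, Stonebridge 5.552.
Rounding to the nearest integer gives Ashgrove 13, Claybrook 2, Millford 11, Oakdale 3, Pinehurst 9, Rivermont 12, Stonebridge 6 — total 56, matching the house size, so no adjustment is needed.

Ashgrove=13, Claybrook=2, Millford=11, Oakdale=3, Pinehurst=9, Rivermont=12, Stonebridge=6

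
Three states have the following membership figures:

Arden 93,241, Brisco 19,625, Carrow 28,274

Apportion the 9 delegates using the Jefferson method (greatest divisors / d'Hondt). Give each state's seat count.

Arden 6, Brisco 1, Carrow 2

Standard divisor 141140/9 ≈ 15682.222; standard quotas: Arden 5.946, Brisco 1.251, Carrow 1.803.
Rounding down gives 5, 1, 1 = 7 seats, so the divisor must be adjusted.
With modified divisor 13700: modified quotas Arden 6.806, Brisco 1.432, Carrow 2.064.
Rounding down: Arden 6, Brisco 1, Carrow 2 (total 9).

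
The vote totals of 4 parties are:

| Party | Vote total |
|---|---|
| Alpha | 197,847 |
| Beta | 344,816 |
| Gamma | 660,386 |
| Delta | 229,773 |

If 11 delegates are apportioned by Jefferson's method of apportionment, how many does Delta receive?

Standard divisor 1432822/11 ≈ 130256.545; standard quotas: Alpha 1.519, Beta 2.647, Gamma 5.070, Delta 1.764.
Rounding down gives 1, 2, 5, 1 = 9 seats, so the divisor must be adjusted.
With modified divisor 112500: modified quotas Alpha 1.759, Beta 3.065, Gamma 5.870, Delta 2.042.
Rounding down: Alpha 1, Beta 3, Gamma 5, Delta 2 (total 11).
Delta receives 2.

2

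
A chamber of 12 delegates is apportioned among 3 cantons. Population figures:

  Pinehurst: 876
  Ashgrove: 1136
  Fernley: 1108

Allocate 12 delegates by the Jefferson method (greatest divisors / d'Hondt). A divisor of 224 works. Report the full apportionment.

Pinehurst=3, Ashgrove=5, Fernley=4

With modified divisor 224: modified quotas Pinehurst 3.911, Ashgrove 5.071, Fernley 4.946.
Rounding down: Pinehurst 3, Ashgrove 5, Fernley 4 (total 12).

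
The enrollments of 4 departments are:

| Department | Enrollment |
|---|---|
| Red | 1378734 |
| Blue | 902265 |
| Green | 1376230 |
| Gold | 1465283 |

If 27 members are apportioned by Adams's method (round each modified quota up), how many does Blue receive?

5

Standard divisor 5122512/27 ≈ 189722.667; standard quotas: Red 7.267, Blue 4.756, Green 7.254, Gold 7.723.
Rounding up gives 8, 5, 8, 8 = 29 seats, so the divisor must be adjusted.
With modified divisor 203100: modified quotas Red 6.788, Blue 4.442, Green 6.776, Gold 7.215.
Rounding up: Red 7, Blue 5, Green 7, Gold 8 (total 27).
Blue receives 5.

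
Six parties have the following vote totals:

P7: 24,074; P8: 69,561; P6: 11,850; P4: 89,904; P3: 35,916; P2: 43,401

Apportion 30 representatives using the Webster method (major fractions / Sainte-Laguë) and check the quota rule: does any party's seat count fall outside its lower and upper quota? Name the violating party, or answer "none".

none

Standard quotas: P7 2.629, P8 7.597, P6 1.294, P4 9.818, P3 3.922, P2 4.740.
Webster allocation: P7 3, P8 7, P6 1, P4 10, P3 4, P2 5.
Every allocation lies between the lower and upper quota.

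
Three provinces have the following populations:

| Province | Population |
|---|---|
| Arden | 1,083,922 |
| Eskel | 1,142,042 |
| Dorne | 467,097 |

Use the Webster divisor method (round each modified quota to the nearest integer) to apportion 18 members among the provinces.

Standard divisor 2693061/18 ≈ 149614.5; standard quotas: Arden 7.245, Eskel 7.633, Dorne 3.122.
Rounding to the nearest integer gives Arden 7, Eskel 8, Dorne 3 — total 18, matching the house size, so no adjustment is needed.

Arden 7, Eskel 8, Dorne 3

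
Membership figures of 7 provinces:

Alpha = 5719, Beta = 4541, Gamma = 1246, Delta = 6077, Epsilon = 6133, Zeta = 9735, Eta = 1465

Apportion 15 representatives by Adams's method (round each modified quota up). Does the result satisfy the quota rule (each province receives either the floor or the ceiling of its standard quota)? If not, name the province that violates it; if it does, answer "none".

Standard quotas: Alpha 2.457, Beta 1.951, Gamma 0.535, Delta 2.611, Epsilon 2.635, Zeta 4.182, Eta 0.629.
Adams allocation: Alpha 2, Beta 2, Gamma 1, Delta 2, Epsilon 3, Zeta 4, Eta 1.
Every allocation lies between the lower and upper quota.

none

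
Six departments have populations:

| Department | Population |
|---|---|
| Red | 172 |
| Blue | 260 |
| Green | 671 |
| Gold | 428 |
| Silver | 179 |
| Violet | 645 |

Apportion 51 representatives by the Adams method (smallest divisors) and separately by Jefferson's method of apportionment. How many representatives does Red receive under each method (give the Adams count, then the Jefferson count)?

4 and 3

Adams: Red 4, Blue 6, Green 14, Gold 9, Silver 4, Violet 14.
Jefferson: Red 3, Blue 6, Green 15, Gold 9, Silver 4, Violet 14.
Red gets 4 under Adams and 3 under Jefferson.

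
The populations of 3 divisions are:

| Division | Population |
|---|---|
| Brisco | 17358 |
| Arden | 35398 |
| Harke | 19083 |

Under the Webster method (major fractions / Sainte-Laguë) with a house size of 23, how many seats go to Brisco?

Standard divisor 71839/23 ≈ 3123.435; standard quotas: Brisco 5.557, Arden 11.333, Harke 6.110.
Rounding to the nearest integer gives Brisco 6, Arden 11, Harke 6 — total 23, matching the house size, so no adjustment is needed.
Brisco receives 6.

6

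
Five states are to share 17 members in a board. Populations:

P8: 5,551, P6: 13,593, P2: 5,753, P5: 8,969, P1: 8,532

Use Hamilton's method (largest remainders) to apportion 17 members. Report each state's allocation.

P8 2, P6 6, P2 2, P5 4, P1 3

The standard divisor is 42398/17 = 2494.
Standard quotas: P8 2.2257, P6 5.4503, P2 2.3067, P5 3.5962, P1 3.4210.
Lower quotas: P8 2, P6 5, P2 2, P5 3, P1 3 (sum 15, leaving 2 seats).
Remainders in descending order: P5 0.5962, P6 0.4503, P1 0.4210, P2 0.3067, P8 0.2257.
The surplus seats go to P5, P6.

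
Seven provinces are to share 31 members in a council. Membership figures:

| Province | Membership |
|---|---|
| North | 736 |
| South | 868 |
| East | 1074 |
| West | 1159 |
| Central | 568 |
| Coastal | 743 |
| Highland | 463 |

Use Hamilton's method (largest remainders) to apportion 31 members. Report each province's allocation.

Total 5611; standard divisor 5611/31 = 181.
Standard quotas: North 4.066, South 4.796, East 5.934, West 6.403, Central 3.138, Coastal 4.105, Highland 2.558.
Lower quotas: North 4, South 4, East 5, West 6, Central 3, Coastal 4, Highland 2 (sum 28, leaving 3 seats).
Remainders in descending order: East 0.934, South 0.796, Highland 0.558, West 0.403, Central 0.138, Coastal 0.105, North 0.066.
Largest remainders: East, South, Highland receive the extra seats.

North 4, South 5, East 6, West 6, Central 3, Coastal 4, Highland 3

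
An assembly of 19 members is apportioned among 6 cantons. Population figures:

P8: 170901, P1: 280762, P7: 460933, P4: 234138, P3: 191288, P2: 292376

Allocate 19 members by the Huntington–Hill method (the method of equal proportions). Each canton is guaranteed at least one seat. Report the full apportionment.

With divisor 84278: modified quotas P8 2.028, P1 3.331, P7 5.469, P4 2.778, P3 2.270, P2 3.469.
Geometric-mean thresholds: P8 √(2·3)=2.449, P1 √(3·4)=3.464, P7 √(5·6)=5.477, P4 √(2·3)=2.449, P3 √(2·3)=2.449, P2 √(3·4)=3.464.
Each quota rounded against its threshold gives P8 2, P1 3, P7 5, P4 3, P3 2, P2 4 (total 19).

P8 2, P1 3, P7 5, P4 3, P3 2, P2 4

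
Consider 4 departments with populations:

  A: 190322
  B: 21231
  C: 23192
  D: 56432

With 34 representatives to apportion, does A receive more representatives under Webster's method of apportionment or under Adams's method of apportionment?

Webster

Webster: A 22, B 2, C 3, D 7.
Adams: A 21, B 3, C 3, D 7.
A gets 22 under Webster and 21 under Adams.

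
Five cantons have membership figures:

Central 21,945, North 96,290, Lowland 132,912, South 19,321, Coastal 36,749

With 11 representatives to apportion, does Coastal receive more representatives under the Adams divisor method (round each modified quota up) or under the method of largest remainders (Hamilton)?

Adams: Central 1, North 3, Lowland 4, South 1, Coastal 2.
Hamilton: Central 1, North 3, Lowland 5, South 1, Coastal 1.
Coastal gets 2 under Adams and 1 under Hamilton.

Adams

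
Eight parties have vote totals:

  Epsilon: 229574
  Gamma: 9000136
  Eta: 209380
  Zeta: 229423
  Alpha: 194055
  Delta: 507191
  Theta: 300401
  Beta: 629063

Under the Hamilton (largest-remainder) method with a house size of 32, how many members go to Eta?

1

Total 11299223; standard divisor 11299223/32 ≈ 353100.719.
Standard quotas: Epsilon 0.6502, Gamma 25.4889, Eta 0.5930, Zeta 0.6497, Alpha 0.5496, Delta 1.4364, Theta 0.8508, Beta 1.7815.
Lower quotas: Epsilon 0, Gamma 25, Eta 0, Zeta 0, Alpha 0, Delta 1, Theta 0, Beta 1 (sum 27, leaving 5 seats).
Remainders in descending order: Theta 0.8508, Beta 0.7815, Epsilon 0.6502, Zeta 0.6497, Eta 0.5930, Alpha 0.5496, Gamma 0.4889, Delta 0.4364.
Largest remainders: Theta, Beta, Epsilon, Zeta, Eta receive the extra seats.
Eta receives 1.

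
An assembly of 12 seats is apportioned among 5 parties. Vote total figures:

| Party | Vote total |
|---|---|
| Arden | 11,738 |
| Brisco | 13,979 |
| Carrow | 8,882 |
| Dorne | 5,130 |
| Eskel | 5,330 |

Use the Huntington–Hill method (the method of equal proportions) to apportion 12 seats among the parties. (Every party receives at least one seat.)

With divisor 3698: modified quotas Arden 3.174, Brisco 3.780, Carrow 2.402, Dorne 1.387, Eskel 1.441.
Geometric-mean thresholds: Arden √(3·4)=3.464, Brisco √(3·4)=3.464, Carrow √(2·3)=2.449, Dorne √(1·2)=1.414, Eskel √(1·2)=1.414.
Each quota rounded against its threshold gives Arden 3, Brisco 4, Carrow 2, Dorne 1, Eskel 2 (total 12).

Arden: 3, Brisco: 4, Carrow: 2, Dorne: 1, Eskel: 2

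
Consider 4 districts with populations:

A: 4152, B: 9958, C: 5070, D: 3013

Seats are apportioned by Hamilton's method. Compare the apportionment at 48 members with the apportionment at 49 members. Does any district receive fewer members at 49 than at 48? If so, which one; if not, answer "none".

none

At 48 seats: A 9, B 22, C 11, D 6.
At 49 seats: A 9, B 22, C 11, D 7.
No district's allocation decreased.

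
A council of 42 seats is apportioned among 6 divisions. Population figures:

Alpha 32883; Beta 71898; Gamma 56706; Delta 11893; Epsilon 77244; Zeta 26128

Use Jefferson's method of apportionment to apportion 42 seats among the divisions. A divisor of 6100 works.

Alpha 5; Beta 11; Gamma 9; Delta 1; Epsilon 12; Zeta 4

With modified divisor 6100: modified quotas Alpha 5.391, Beta 11.787, Gamma 9.296, Delta 1.950, Epsilon 12.663, Zeta 4.283.
Rounding down: Alpha 5, Beta 11, Gamma 9, Delta 1, Epsilon 12, Zeta 4 (total 42).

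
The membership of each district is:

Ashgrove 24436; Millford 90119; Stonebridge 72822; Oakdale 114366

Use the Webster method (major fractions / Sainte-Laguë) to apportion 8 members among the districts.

Standard divisor 301743/8 ≈ 37717.875; standard quotas: Ashgrove 0.648, Millford 2.389, Stonebridge 1.931, Oakdale 3.032.
Rounding to the nearest integer gives Ashgrove 1, Millford 2, Stonebridge 2, Oakdale 3 — total 8, matching the house size, so no adjustment is needed.

Ashgrove 1; Millford 2; Stonebridge 2; Oakdale 3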